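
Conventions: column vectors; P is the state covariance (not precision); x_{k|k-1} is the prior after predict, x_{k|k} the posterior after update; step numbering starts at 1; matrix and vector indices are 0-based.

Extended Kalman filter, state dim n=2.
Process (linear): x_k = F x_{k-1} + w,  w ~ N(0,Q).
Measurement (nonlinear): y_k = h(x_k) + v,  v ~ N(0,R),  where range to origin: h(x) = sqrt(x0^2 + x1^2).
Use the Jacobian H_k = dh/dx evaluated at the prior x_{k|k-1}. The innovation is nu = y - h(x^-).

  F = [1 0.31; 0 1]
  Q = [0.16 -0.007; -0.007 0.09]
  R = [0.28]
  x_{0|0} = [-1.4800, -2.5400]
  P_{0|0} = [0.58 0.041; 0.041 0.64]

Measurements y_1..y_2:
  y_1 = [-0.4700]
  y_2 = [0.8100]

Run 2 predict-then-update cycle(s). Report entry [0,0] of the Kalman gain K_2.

step 1: x^-=[-2.2674, -2.5400]  P^-=[0.8269 0.2324; 0.2324 0.7300]  H_jac=[-0.6659 -0.7460]  S=[1.2839]  K=[-0.5640; -0.5447]  nu=[-3.8748]  x^+=[-0.0822, -0.4294]  P^+=[0.4186 -0.1620; -0.1620 0.3491]
step 2: x^-=[-0.2153, -0.4294]  P^-=[0.5117 -0.0608; -0.0608 0.4391]  H_jac=[-0.4482 -0.8939]  S=[0.6849]  K=[-0.2555; -0.5332]  nu=[0.3297]  x^+=[-0.2995, -0.6052]  P^+=[0.4670 -0.1541; -0.1541 0.2443]

K[0,0] = -0.2555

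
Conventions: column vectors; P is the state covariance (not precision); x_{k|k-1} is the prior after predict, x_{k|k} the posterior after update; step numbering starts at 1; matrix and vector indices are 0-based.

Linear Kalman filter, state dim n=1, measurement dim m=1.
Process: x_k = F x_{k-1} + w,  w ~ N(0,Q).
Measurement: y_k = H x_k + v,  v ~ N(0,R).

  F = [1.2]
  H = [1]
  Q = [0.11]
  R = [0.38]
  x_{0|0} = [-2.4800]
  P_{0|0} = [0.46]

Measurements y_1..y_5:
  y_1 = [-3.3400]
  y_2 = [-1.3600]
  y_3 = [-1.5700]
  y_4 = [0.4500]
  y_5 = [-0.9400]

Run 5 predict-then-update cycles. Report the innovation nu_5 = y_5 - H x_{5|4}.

innov = [0.3631]

step 1: x^-=[-2.9760]  P^-=[0.7724]  S=[1.1524]  K=[0.6703]  nu=[-0.3640]  x^+=[-3.2200]  P^+=[0.2547]
step 2: x^-=[-3.8640]  P^-=[0.4768]  S=[0.8568]  K=[0.5565]  nu=[2.5040]  x^+=[-2.4706]  P^+=[0.2115]
step 3: x^-=[-2.9647]  P^-=[0.4145]  S=[0.7945]  K=[0.5217]  nu=[1.3947]  x^+=[-2.2371]  P^+=[0.1983]
step 4: x^-=[-2.6845]  P^-=[0.3955]  S=[0.7755]  K=[0.5100]  nu=[3.1345]  x^+=[-1.0860]  P^+=[0.1938]
step 5: x^-=[-1.3031]  P^-=[0.3891]  S=[0.7691]  K=[0.5059]  nu=[0.3631]  x^+=[-1.1194]  P^+=[0.1922]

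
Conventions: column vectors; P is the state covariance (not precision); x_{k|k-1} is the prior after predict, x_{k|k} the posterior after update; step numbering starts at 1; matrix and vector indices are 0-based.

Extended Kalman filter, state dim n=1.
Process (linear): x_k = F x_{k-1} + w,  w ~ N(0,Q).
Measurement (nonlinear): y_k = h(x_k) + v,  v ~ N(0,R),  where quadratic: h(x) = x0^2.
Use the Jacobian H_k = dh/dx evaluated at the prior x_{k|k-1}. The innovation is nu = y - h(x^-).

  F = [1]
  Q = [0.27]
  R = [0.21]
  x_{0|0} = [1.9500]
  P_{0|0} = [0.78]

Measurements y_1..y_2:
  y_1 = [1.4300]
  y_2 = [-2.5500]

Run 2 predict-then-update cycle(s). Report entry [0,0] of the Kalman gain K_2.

K[0,0] = 0.3363

step 1: x^-=[1.9500]  P^-=[1.0500]  H_jac=[3.9000]  S=[16.1805]  K=[0.2531]  nu=[-2.3725]  x^+=[1.3496]  P^+=[0.0136]
step 2: x^-=[1.3496]  P^-=[0.2836]  H_jac=[2.6991]  S=[2.2763]  K=[0.3363]  nu=[-4.3713]  x^+=[-0.1206]  P^+=[0.0262]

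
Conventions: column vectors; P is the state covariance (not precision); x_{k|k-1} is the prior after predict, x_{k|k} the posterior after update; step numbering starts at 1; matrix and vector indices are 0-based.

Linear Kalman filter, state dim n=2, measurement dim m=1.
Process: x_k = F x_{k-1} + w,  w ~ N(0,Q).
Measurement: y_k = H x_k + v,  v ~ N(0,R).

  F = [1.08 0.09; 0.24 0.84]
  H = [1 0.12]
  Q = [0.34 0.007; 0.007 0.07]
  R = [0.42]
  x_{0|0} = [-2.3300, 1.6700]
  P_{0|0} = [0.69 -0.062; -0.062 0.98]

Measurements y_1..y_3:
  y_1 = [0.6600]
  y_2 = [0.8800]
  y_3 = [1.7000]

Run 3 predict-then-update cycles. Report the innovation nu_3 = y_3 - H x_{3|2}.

step 1: x^-=[-2.3661, 0.8436]  P^-=[1.1407 0.2024; 0.2024 0.7762]  S=[1.6204]  K=[0.7189; 0.1824]  nu=[2.9249]  x^+=[-0.2633, 1.3770]  P^+=[0.3032 -0.0101; -0.0101 0.7223]
step 2: x^-=[-0.1605, 1.0935]  P^-=[0.6975 0.1308; 0.1308 0.5931]  S=[1.1574]  K=[0.6162; 0.1745]  nu=[0.9093]  x^+=[0.3998, 1.2521]  P^+=[0.2580 0.0064; 0.0064 0.5578]
step 3: x^-=[0.5445, 1.1477]  P^-=[0.6467 0.1220; 0.1220 0.4810]  S=[1.1029]  K=[0.5996; 0.1629]  nu=[1.0178]  x^+=[1.1548, 1.3136]  P^+=[0.2501 0.0142; 0.0142 0.4518]

innov = [1.0178]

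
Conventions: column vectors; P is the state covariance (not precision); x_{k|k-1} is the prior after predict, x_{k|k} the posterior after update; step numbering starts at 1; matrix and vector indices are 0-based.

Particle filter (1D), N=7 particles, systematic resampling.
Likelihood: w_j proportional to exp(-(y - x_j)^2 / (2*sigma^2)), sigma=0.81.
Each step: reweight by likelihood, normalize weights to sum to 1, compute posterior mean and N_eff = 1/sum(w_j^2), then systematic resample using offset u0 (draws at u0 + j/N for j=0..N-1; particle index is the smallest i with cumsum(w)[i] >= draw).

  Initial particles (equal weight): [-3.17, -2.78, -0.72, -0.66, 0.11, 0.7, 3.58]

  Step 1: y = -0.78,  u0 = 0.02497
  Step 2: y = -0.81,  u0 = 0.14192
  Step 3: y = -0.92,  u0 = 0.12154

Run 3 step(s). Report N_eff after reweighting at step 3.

step 1: w=[0.0046, 0.0171, 0.3585, 0.3555, 0.1966, 0.0677, 0.0000]  mean=-0.4858  Neff=3.3505  idx=[2, 2, 2, 3, 3, 4, 4]
step 2: w=[0.1657, 0.1657, 0.1657, 0.1639, 0.1639, 0.0875, 0.0875]  mean=-0.5551  Neff=6.6030  idx=[0, 1, 2, 3, 4, 5, 6]
step 3: w=[0.1702, 0.1702, 0.1702, 0.1666, 0.1666, 0.0782, 0.0782]  mean=-0.5703  Neff=6.4686  idx=[0, 1, 2, 3, 4, 4, 6]

N_eff = 6.4686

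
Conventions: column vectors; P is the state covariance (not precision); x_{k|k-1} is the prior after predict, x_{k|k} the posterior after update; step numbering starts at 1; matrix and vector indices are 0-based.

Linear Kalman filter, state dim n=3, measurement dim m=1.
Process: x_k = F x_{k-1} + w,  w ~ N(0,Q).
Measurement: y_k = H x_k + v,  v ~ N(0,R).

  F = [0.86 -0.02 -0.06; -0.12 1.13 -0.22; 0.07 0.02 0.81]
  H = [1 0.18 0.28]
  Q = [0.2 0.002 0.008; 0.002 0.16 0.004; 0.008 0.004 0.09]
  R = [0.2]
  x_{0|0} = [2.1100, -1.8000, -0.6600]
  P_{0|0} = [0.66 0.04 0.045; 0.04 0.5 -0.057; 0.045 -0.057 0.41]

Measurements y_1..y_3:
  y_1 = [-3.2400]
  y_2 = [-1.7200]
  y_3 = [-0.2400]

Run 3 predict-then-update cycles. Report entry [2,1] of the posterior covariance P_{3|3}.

step 1: x^-=[1.8902, -2.1420, -0.4229]  P^-=[0.6837 -0.0376 0.0604; -0.0376 0.8477 -0.1172; 0.0604 -0.1172 0.3658]  S=[0.9483]  K=[0.7316; 0.0866; 0.1494]  nu=[-4.6262]  x^+=[-1.4946, -2.5428, -1.1143]  P^+=[0.1760 -0.0977 -0.0433; -0.0977 0.8405 -0.1295; -0.0433 -0.1295 0.3446]
step 2: x^-=[-1.1676, -2.4488, -1.0580]  P^-=[0.3393 -0.1097 -0.0278; -0.1097 1.3411 -0.1605; -0.0278 -0.1605 0.3079]  S=[0.5357]  K=[0.5820; 0.1619; 0.0552]  nu=[0.1847]  x^+=[-1.0601, -2.4189, -1.0478]  P^+=[0.1578 -0.1602 -0.0450; -0.1602 1.3271 -0.1653; -0.0450 -0.1653 0.3063]
step 3: x^-=[-0.8005, -2.3757, -0.9713]  P^-=[0.3281 -0.1776 -0.0287; -0.1776 1.9949 -0.1797; -0.0287 -0.1797 0.2814]  S=[0.5167]  K=[0.5576; 0.2538; 0.0343]  nu=[1.2601]  x^+=[-0.0978, -2.0559, -0.9281]  P^+=[0.1675 -0.2508 -0.0386; -0.2508 1.9616 -0.1842; -0.0386 -0.1842 0.2808]

P_post[2,1] = -0.1842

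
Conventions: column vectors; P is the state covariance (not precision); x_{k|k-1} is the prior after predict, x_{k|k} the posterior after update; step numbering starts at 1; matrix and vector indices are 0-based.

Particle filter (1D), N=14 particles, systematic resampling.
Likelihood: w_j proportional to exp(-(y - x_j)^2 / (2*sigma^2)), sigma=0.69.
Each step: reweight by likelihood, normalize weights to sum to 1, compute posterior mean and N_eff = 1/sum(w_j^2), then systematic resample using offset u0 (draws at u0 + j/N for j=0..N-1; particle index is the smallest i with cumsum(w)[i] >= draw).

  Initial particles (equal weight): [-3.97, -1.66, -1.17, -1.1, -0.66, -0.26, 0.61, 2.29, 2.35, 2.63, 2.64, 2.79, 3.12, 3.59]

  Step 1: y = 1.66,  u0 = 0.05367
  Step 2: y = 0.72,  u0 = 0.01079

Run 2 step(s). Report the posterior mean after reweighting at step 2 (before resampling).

step 1: w=[0.0000, 0.0000, 0.0001, 0.0001, 0.0013, 0.0076, 0.1151, 0.2414, 0.2222, 0.1364, 0.1336, 0.0958, 0.0391, 0.0073]  mean=2.2690  Neff=5.9464  idx=[6, 7, 7, 7, 7, 8, 8, 8, 9, 9, 10, 10, 11, 12]
step 2: w=[0.6287, 0.0478, 0.0478, 0.0478, 0.0478, 0.0391, 0.0391, 0.0391, 0.0138, 0.0138, 0.0133, 0.0133, 0.0071, 0.0015]  mean=1.2643  Neff=2.4405  idx=[0, 0, 0, 0, 0, 0, 0, 0, 0, 1, 3, 4, 6, 8]

post_mean = 1.2643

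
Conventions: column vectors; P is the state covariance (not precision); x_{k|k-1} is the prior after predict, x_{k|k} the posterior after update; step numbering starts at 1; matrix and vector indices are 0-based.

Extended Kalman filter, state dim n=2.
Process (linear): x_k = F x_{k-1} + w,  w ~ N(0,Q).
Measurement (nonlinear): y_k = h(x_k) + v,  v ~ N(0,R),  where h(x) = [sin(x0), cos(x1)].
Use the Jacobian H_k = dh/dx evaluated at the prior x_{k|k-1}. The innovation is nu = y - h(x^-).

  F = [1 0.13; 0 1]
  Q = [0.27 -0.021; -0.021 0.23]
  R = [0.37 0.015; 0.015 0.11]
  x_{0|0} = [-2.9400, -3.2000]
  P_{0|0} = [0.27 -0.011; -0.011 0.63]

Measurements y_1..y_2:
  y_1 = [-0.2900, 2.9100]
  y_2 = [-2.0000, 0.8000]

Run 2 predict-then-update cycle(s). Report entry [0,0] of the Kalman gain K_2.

step 1: x^-=[-3.3560, -3.2000]  P^-=[0.5478 0.0499; 0.0499 0.8600]  H_jac=[-0.9771 0.0000; 0.0000 -0.0584]  S=[0.8930 0.0178; 0.0178 0.1129]  K=[-0.6008 0.0691; -0.0459 -0.4373]  nu=[-0.5028, 3.9083]  x^+=[-2.7837, -4.8860]  P^+=[0.2264 0.0241; 0.0241 0.8358]
step 2: x^-=[-3.4189, -4.8860]  P^-=[0.5168 0.1117; 0.1117 1.0658]  H_jac=[-0.9618 0.0000; 0.0000 -0.9850]  S=[0.8481 0.1209; 0.1209 1.1440]  K=[-0.5812 -0.0348; 0.0041 -0.9181]  nu=[-2.2738, 0.6273]  x^+=[-2.1193, -5.4712]  P^+=[0.2241 0.0127; 0.0127 0.1025]

K[0,0] = -0.5812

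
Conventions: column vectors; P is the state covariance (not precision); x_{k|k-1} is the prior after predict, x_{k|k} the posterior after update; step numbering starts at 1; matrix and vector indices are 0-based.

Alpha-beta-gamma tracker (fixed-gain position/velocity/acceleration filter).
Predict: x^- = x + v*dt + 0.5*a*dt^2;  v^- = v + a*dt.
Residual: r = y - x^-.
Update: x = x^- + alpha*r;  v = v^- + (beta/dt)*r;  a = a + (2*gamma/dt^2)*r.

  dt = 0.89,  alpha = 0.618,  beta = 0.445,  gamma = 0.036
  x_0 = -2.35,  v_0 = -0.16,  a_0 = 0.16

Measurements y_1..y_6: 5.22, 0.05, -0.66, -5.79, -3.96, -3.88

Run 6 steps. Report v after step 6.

v_post = -1.2735

step 1: x_pred=-2.4290  r=7.6490  x^+=2.2981  v^+=3.8069  a^+=0.8553
step 2: x_pred=6.0250  r=-5.9750  x^+=2.3324  v^+=1.5806  a^+=0.3122
step 3: x_pred=3.8628  r=-4.5228  x^+=1.0677  v^+=-0.4030  a^+=-0.0989
step 4: x_pred=0.6699  r=-6.4599  x^+=-3.3223  v^+=-3.7210  a^+=-0.6861
step 5: x_pred=-6.9057  r=2.9457  x^+=-5.0853  v^+=-2.8588  a^+=-0.4184
step 6: x_pred=-7.7953  r=3.9153  x^+=-5.3756  v^+=-1.2735  a^+=-0.0625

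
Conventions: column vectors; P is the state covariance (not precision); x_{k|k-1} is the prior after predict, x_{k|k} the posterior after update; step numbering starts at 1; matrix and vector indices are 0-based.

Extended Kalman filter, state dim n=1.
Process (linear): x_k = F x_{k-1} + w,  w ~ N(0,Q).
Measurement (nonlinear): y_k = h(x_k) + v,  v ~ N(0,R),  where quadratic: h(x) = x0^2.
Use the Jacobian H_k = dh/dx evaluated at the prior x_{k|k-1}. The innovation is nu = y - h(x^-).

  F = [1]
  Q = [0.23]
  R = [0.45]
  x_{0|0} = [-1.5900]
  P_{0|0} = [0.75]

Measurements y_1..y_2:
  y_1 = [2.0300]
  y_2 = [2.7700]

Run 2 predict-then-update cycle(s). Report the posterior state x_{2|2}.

step 1: x^-=[-1.5900]  P^-=[0.9800]  H_jac=[-3.1800]  S=[10.3602]  K=[-0.3008]  nu=[-0.4981]  x^+=[-1.4402]  P^+=[0.0426]
step 2: x^-=[-1.4402]  P^-=[0.2726]  H_jac=[-2.8803]  S=[2.7113]  K=[-0.2896]  nu=[0.6959]  x^+=[-1.6417]  P^+=[0.0452]

x_post = [-1.6417]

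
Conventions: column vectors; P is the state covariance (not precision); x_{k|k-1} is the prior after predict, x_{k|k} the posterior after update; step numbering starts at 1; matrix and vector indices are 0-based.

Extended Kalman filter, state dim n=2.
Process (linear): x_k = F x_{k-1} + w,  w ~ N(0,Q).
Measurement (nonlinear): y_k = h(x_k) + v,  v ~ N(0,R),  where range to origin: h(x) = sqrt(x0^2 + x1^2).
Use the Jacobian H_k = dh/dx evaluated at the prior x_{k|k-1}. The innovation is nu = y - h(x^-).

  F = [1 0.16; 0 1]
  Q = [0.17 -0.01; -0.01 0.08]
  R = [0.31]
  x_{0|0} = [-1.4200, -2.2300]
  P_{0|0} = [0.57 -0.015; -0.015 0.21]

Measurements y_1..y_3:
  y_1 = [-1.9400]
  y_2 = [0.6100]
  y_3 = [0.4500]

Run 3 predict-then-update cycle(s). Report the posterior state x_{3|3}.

x_post = [0.3527, -0.5107]

step 1: x^-=[-1.7768, -2.2300]  P^-=[0.7406 0.0086; 0.0086 0.2900]  H_jac=[-0.6232 -0.7821]  S=[0.7834]  K=[-0.5977; -0.2964]  nu=[-4.7913]  x^+=[1.0870, -0.8100]  P^+=[0.4607 -0.1302; -0.1302 0.2212]
step 2: x^-=[0.9574, -0.8100]  P^-=[0.5947 -0.1048; -0.1048 0.3012]  H_jac=[0.7635 -0.6459]  S=[0.8856]  K=[0.5891; -0.3100]  nu=[-0.6441]  x^+=[0.5780, -0.6103]  P^+=[0.2874 0.0569; 0.0569 0.2161]
step 3: x^-=[0.4803, -0.6103]  P^-=[0.4811 0.0815; 0.0815 0.2961]  H_jac=[0.6185 -0.7858]  S=[0.5976]  K=[0.3907; -0.3050]  nu=[-0.3267]  x^+=[0.3527, -0.5107]  P^+=[0.3899 0.1527; 0.1527 0.2405]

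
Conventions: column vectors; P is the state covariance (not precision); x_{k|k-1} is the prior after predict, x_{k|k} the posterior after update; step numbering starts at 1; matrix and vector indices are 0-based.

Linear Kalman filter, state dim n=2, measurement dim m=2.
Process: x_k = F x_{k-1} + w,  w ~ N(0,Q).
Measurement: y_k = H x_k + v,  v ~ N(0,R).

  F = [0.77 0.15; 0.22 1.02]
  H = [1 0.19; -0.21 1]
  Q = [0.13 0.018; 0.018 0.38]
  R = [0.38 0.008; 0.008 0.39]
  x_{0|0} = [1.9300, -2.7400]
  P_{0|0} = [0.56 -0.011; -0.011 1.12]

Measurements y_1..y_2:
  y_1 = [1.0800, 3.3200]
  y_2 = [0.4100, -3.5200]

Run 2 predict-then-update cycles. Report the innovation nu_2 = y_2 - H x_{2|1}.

step 1: x^-=[1.0751, -2.3702]  P^-=[0.4847 0.2752; 0.2752 1.5674]  S=[1.0259 0.4683; 0.4683 1.8632]  K=[0.5433 -0.0435; 0.2132 0.7566]  nu=[0.4552, 5.9160]  x^+=[1.0654, 2.2032]  P^+=[0.2005 0.0295; 0.0295 0.3030]
step 2: x^-=[1.1508, 2.4816]  P^-=[0.2625 0.1225; 0.1225 0.7182]  S=[0.7150 0.2069; 0.2069 1.0683]  K=[0.4041 -0.0152; 0.1849 0.6124]  nu=[-1.2123, -5.7599]  x^+=[0.7486, -1.2698]  P^+=[0.1480 0.0284; 0.0284 0.2463]

innov = [-1.2123, -5.7599]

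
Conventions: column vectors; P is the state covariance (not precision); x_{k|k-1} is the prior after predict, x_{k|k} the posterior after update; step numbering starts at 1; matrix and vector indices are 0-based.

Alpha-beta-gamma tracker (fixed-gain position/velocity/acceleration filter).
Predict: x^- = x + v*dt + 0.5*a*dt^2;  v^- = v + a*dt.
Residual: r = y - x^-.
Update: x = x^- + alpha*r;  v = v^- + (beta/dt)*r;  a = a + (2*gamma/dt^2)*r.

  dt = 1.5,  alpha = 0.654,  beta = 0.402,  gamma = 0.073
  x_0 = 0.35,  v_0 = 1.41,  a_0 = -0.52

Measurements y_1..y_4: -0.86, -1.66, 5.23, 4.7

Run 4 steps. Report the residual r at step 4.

resid = 2.8262

step 1: x_pred=1.8800  r=-2.7400  x^+=0.0880  v^+=-0.1043  a^+=-0.6978
step 2: x_pred=-0.8535  r=-0.8065  x^+=-1.3809  v^+=-1.3672  a^+=-0.7501
step 3: x_pred=-4.2756  r=9.5056  x^+=1.9411  v^+=0.0551  a^+=-0.1333
step 4: x_pred=1.8738  r=2.8262  x^+=3.7221  v^+=0.6126  a^+=0.0501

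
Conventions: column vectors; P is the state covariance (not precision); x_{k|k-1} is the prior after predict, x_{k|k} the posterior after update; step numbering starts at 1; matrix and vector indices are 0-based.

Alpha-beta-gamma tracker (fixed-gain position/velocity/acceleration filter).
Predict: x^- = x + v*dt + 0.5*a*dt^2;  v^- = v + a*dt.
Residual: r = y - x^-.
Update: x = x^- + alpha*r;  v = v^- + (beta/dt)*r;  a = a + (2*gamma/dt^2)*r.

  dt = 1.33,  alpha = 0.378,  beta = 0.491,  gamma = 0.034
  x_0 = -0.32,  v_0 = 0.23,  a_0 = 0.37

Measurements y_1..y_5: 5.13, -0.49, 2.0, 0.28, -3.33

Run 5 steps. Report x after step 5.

step 1: x_pred=0.3131  r=4.8169  x^+=2.1339  v^+=2.5004  a^+=0.5552
step 2: x_pred=5.9504  r=-6.4404  x^+=3.5159  v^+=0.8611  a^+=0.3076
step 3: x_pred=4.9332  r=-2.9332  x^+=3.8245  v^+=0.1873  a^+=0.1948
step 4: x_pred=4.2459  r=-3.9659  x^+=2.7468  v^+=-1.0177  a^+=0.0424
step 5: x_pred=1.4308  r=-4.7608  x^+=-0.3688  v^+=-2.7189  a^+=-0.1406

x_post = -0.3688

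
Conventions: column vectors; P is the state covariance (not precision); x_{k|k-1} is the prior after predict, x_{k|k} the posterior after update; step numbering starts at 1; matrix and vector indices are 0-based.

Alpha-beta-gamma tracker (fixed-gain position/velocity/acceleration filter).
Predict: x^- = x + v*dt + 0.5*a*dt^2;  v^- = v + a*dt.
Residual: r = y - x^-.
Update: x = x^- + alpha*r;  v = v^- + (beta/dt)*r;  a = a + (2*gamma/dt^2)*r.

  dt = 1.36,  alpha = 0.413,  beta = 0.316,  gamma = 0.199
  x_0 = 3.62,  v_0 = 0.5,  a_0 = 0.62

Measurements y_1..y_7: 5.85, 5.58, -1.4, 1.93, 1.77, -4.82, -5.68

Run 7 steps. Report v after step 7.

v_post = -3.2560

step 1: x_pred=4.8734  r=0.9766  x^+=5.2767  v^+=1.5701  a^+=0.8302
step 2: x_pred=8.1798  r=-2.5998  x^+=7.1061  v^+=2.0951  a^+=0.2707
step 3: x_pred=10.2057  r=-11.6057  x^+=5.4126  v^+=-0.2334  a^+=-2.2266
step 4: x_pred=3.0360  r=-1.1060  x^+=2.5792  v^+=-3.5186  a^+=-2.4646
step 5: x_pred=-4.4853  r=6.2553  x^+=-1.9019  v^+=-5.4170  a^+=-1.1186
step 6: x_pred=-10.3034  r=5.4834  x^+=-8.0388  v^+=-5.6642  a^+=0.0614
step 7: x_pred=-15.6853  r=10.0053  x^+=-11.5531  v^+=-3.2560  a^+=2.2143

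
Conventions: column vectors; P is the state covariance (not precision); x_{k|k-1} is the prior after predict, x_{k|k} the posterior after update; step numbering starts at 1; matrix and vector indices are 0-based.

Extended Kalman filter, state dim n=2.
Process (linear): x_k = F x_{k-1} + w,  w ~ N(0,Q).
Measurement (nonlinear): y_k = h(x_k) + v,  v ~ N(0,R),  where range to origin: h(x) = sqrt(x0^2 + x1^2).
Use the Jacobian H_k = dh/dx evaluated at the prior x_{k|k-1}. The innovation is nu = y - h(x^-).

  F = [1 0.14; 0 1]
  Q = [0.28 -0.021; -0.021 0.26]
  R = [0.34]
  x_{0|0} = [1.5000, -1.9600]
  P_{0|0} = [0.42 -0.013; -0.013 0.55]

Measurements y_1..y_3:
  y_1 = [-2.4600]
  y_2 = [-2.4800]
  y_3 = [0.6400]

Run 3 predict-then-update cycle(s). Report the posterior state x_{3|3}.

x_post = [-0.2334, -0.9224]

step 1: x^-=[1.2256, -1.9600]  P^-=[0.7071 0.0430; 0.0430 0.8100]  H_jac=[0.5302 -0.8479]  S=[1.0824]  K=[0.3127; -0.6134]  nu=[-4.7716]  x^+=[-0.2664, 0.9670]  P^+=[0.6013 0.2506; 0.2506 0.4027]
step 2: x^-=[-0.1310, 0.9670]  P^-=[0.9594 0.2860; 0.2860 0.6627]  H_jac=[-0.1343 0.9909]  S=[0.9319]  K=[0.1659; 0.6634]  nu=[-3.4559]  x^+=[-0.7043, -1.3258]  P^+=[0.9337 0.1834; 0.1834 0.2525]
step 3: x^-=[-0.8899, -1.3258]  P^-=[1.2700 0.1978; 0.1978 0.5125]  H_jac=[-0.5573 -0.8303]  S=[1.2708]  K=[-0.6862; -0.4216]  nu=[-0.9567]  x^+=[-0.2334, -0.9224]  P^+=[0.6716 -0.1698; -0.1698 0.2866]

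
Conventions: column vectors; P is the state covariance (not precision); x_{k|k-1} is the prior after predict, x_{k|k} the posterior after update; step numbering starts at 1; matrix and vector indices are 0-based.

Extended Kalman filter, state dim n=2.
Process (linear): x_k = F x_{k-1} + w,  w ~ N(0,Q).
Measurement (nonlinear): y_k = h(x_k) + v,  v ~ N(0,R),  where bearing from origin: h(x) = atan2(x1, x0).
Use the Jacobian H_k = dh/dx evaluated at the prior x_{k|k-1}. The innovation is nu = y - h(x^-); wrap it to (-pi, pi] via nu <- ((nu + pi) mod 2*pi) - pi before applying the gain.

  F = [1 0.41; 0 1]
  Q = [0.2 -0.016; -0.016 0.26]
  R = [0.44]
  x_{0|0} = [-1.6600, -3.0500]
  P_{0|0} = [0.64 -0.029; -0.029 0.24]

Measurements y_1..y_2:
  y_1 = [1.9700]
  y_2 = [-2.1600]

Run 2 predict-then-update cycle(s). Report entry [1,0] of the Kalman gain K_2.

K[1,0] = -0.2061

step 1: x^-=[-2.9105, -3.0500]  P^-=[0.8566 0.0534; 0.0534 0.5000]  H_jac=[0.1716 -0.1638]  S=[0.4756]  K=[0.2907; -0.1529]  nu=[-1.9804]  x^+=[-3.4861, -2.7472]  P^+=[0.8164 0.0745; 0.0745 0.4889]
step 2: x^-=[-4.6125, -2.7472]  P^-=[1.1597 0.2590; 0.2590 0.7489]  H_jac=[0.0953 -0.1600]  S=[0.4618]  K=[0.1496; -0.2061]  nu=[0.4444]  x^+=[-4.5460, -2.8388]  P^+=[1.1493 0.2732; 0.2732 0.7293]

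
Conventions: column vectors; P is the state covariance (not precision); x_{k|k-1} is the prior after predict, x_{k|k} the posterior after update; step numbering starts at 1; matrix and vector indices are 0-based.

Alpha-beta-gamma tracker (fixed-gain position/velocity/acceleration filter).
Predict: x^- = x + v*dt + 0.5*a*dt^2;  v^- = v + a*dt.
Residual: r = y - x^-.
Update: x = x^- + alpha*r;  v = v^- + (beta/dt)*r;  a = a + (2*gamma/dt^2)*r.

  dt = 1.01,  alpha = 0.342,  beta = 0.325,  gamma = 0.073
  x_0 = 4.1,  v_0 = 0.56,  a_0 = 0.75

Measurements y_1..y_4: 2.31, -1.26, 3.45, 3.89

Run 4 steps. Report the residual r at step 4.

step 1: x_pred=5.0481  r=-2.7381  x^+=4.1117  v^+=0.4364  a^+=0.3581
step 2: x_pred=4.7351  r=-5.9951  x^+=2.6848  v^+=-1.1310  a^+=-0.4999
step 3: x_pred=1.2875  r=2.1625  x^+=2.0271  v^+=-0.9401  a^+=-0.1904
step 4: x_pred=0.9804  r=2.9096  x^+=1.9755  v^+=-0.1962  a^+=0.2260

resid = 2.9096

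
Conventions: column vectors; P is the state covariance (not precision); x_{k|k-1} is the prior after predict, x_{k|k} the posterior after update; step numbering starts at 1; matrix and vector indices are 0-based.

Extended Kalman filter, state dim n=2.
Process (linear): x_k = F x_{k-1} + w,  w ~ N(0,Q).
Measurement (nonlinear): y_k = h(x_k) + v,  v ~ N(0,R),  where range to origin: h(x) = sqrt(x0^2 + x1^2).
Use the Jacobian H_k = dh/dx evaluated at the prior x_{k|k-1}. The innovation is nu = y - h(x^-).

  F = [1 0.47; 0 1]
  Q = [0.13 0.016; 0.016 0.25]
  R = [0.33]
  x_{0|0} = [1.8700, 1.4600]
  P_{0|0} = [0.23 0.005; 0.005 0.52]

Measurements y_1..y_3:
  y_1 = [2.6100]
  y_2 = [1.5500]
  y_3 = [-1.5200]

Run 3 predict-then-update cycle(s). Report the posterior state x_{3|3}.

step 1: x^-=[2.5562, 1.4600]  P^-=[0.4796 0.2654; 0.2654 0.7700]  H_jac=[0.8683 0.4960]  S=[1.1096]  K=[0.4939; 0.5519]  nu=[-0.3338]  x^+=[2.3913, 1.2758]  P^+=[0.2089 -0.0371; -0.0371 0.4321]
step 2: x^-=[2.9910, 1.2758]  P^-=[0.3995 0.1820; 0.1820 0.6821]  H_jac=[0.9198 0.3923]  S=[0.9044]  K=[0.4853; 0.4810]  nu=[-1.7017]  x^+=[2.1652, 0.4572]  P^+=[0.1865 -0.0291; -0.0291 0.4728]
step 3: x^-=[2.3801, 0.4572]  P^-=[0.3936 0.2091; 0.2091 0.7228]  H_jac=[0.9820 0.1887]  S=[0.8128]  K=[0.5241; 0.4204]  nu=[-3.9436]  x^+=[0.3132, -1.2008]  P^+=[0.1703 0.0300; 0.0300 0.5791]

x_post = [0.3132, -1.2008]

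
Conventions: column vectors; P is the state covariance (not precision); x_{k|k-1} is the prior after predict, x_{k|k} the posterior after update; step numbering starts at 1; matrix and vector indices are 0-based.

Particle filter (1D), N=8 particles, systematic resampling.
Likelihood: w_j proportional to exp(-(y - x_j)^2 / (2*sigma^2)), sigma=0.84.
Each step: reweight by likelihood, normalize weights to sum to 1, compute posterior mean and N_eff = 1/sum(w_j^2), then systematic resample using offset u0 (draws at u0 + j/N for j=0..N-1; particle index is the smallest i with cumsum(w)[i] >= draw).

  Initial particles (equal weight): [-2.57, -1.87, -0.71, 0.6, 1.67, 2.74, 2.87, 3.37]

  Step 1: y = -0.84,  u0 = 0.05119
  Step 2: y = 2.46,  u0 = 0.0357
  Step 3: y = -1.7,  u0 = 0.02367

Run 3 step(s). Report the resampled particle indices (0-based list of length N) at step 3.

resampled_idx = [0, 0, 0, 0, 0, 0, 1, 5]

step 1: w=[0.0658, 0.2589, 0.5425, 0.1263, 0.0063, 0.0001, 0.0000, 0.0000]  mean=-0.9519  Neff=2.6200  idx=[0, 1, 1, 2, 2, 2, 2, 3]
step 2: w=[0.0000, 0.0000, 0.0000, 0.0090, 0.0090, 0.0090, 0.0090, 0.9638]  mean=0.5525  Neff=1.0761  idx=[6, 7, 7, 7, 7, 7, 7, 7]
step 3: w=[0.7518, 0.0355, 0.0355, 0.0355, 0.0355, 0.0355, 0.0355, 0.0355]  mean=-0.3848  Neff=1.7422  idx=[0, 0, 0, 0, 0, 0, 1, 5]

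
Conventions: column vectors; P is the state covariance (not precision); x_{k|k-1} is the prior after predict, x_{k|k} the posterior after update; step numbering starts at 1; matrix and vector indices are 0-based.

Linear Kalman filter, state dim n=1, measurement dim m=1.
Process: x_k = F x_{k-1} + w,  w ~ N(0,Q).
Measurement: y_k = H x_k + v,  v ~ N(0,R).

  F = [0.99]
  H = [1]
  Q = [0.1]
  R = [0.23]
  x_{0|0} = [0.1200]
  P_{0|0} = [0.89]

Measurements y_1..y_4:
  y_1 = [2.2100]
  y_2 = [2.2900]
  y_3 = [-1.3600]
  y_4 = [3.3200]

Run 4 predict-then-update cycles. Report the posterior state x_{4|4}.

x_post = [1.7777]

step 1: x^-=[0.1188]  P^-=[0.9723]  S=[1.2023]  K=[0.8087]  nu=[2.0912]  x^+=[1.8099]  P^+=[0.1860]
step 2: x^-=[1.7919]  P^-=[0.2823]  S=[0.5123]  K=[0.5510]  nu=[0.4981]  x^+=[2.0664]  P^+=[0.1267]
step 3: x^-=[2.0457]  P^-=[0.2242]  S=[0.4542]  K=[0.4936]  nu=[-3.4057]  x^+=[0.3645]  P^+=[0.1135]
step 4: x^-=[0.3609]  P^-=[0.2113]  S=[0.4413]  K=[0.4788]  nu=[2.9591]  x^+=[1.7777]  P^+=[0.1101]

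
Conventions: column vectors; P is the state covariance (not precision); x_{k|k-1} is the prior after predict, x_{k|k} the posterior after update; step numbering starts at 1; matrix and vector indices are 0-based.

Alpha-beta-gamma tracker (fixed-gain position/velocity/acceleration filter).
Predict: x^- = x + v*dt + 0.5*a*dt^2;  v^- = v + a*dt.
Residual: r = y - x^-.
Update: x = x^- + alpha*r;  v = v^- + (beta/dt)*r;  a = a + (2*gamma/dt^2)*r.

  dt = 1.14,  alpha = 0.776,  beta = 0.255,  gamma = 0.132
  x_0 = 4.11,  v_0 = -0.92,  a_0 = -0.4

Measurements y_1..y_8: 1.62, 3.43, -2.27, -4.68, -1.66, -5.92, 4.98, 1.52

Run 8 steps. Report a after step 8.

a_post = 1.9624

step 1: x_pred=2.8013  r=-1.1813  x^+=1.8846  v^+=-1.6402  a^+=-0.6400
step 2: x_pred=-0.4011  r=3.8311  x^+=2.5718  v^+=-1.5128  a^+=0.1383
step 3: x_pred=0.9371  r=-3.2071  x^+=-1.5516  v^+=-2.0726  a^+=-0.5132
step 4: x_pred=-4.2478  r=-0.4322  x^+=-4.5832  v^+=-2.7543  a^+=-0.6010
step 5: x_pred=-8.1136  r=6.4536  x^+=-3.1056  v^+=-1.9958  a^+=0.7100
step 6: x_pred=-4.9195  r=-1.0005  x^+=-5.6959  v^+=-1.4102  a^+=0.5067
step 7: x_pred=-6.9743  r=11.9543  x^+=2.3022  v^+=1.8414  a^+=2.9351
step 8: x_pred=6.3087  r=-4.7887  x^+=2.5927  v^+=4.1163  a^+=1.9624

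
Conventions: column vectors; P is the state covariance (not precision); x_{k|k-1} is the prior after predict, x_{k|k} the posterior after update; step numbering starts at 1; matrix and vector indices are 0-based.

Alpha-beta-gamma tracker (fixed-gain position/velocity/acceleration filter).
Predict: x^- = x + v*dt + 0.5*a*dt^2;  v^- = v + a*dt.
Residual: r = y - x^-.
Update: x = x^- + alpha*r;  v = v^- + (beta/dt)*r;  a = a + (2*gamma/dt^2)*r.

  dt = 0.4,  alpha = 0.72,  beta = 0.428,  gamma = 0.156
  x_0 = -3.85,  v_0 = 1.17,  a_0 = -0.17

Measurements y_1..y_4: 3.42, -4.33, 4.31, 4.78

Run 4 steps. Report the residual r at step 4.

resid = -0.5485

step 1: x_pred=-3.3956  r=6.8156  x^+=1.5116  v^+=8.3947  a^+=13.1204
step 2: x_pred=5.9191  r=-10.2491  x^+=-1.4602  v^+=2.6763  a^+=-6.8654
step 3: x_pred=-0.9390  r=5.2490  x^+=2.8403  v^+=5.5465  a^+=3.3701
step 4: x_pred=5.3285  r=-0.5485  x^+=4.9336  v^+=6.3076  a^+=2.3005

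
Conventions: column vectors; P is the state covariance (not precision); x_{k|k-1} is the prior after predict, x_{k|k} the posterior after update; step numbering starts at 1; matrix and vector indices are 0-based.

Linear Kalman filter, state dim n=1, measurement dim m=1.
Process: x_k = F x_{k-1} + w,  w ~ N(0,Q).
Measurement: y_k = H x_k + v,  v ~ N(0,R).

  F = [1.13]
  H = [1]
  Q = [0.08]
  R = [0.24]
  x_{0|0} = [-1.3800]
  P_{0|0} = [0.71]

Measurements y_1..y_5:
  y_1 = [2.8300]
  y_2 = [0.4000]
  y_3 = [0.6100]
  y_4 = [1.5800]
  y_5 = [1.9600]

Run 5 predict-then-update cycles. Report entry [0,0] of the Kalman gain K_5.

step 1: x^-=[-1.5594]  P^-=[0.9866]  S=[1.2266]  K=[0.8043]  nu=[4.3894]  x^+=[1.9712]  P^+=[0.1930]
step 2: x^-=[2.2274]  P^-=[0.3265]  S=[0.5665]  K=[0.5763]  nu=[-1.8274]  x^+=[1.1742]  P^+=[0.1383]
step 3: x^-=[1.3268]  P^-=[0.2566]  S=[0.4966]  K=[0.5167]  nu=[-0.7168]  x^+=[0.9564]  P^+=[0.1240]
step 4: x^-=[1.0808]  P^-=[0.2384]  S=[0.4784]  K=[0.4983]  nu=[0.4992]  x^+=[1.3295]  P^+=[0.1196]
step 5: x^-=[1.5024]  P^-=[0.2327]  S=[0.4727]  K=[0.4923]  nu=[0.4576]  x^+=[1.7276]  P^+=[0.1181]

K[0,0] = 0.4923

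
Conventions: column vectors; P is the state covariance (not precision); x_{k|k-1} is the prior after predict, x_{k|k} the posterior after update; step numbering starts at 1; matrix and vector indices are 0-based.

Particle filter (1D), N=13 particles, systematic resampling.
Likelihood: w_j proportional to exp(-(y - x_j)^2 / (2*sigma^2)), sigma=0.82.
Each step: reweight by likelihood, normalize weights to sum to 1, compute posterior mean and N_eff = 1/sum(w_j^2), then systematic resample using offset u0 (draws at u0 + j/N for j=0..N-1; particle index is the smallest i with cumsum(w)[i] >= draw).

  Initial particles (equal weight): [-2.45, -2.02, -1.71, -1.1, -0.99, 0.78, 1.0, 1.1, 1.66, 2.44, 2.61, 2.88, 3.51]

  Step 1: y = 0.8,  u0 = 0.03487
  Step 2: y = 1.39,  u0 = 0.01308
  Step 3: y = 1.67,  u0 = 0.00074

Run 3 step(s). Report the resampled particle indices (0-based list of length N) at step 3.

resampled_idx = [0, 1, 2, 3, 4, 5, 7, 8, 8, 9, 10, 11, 12]

step 1: w=[0.0001, 0.0007, 0.0024, 0.0174, 0.0235, 0.2549, 0.2475, 0.2384, 0.1471, 0.0345, 0.0223, 0.0102, 0.0011]  mean=1.0802  Neff=4.8234  idx=[4, 5, 5, 5, 6, 6, 6, 7, 7, 7, 8, 8, 9]
step 2: w=[0.0015, 0.0749, 0.0749, 0.0749, 0.0882, 0.0882, 0.0882, 0.0928, 0.0928, 0.0928, 0.0936, 0.0936, 0.0435]  mean=1.1617  Neff=11.7041  idx=[1, 2, 3, 4, 5, 5, 6, 7, 8, 9, 10, 10, 11]
step 3: w=[0.0561, 0.0561, 0.0561, 0.0725, 0.0725, 0.0725, 0.0725, 0.0794, 0.0794, 0.0794, 0.1012, 0.1012, 0.1012]  mean=1.1871  Neff=12.4875  idx=[0, 1, 2, 3, 4, 5, 7, 8, 8, 9, 10, 11, 12]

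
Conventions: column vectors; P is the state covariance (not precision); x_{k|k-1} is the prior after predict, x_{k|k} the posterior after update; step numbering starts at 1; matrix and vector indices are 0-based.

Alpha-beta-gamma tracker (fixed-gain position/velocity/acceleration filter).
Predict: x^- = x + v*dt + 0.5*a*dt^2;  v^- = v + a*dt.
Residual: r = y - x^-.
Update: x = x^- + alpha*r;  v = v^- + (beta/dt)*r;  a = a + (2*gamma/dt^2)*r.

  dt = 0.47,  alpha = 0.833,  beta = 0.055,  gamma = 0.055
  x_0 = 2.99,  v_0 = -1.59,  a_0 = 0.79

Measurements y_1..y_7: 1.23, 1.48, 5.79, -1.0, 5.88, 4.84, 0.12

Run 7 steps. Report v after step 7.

step 1: x_pred=2.3300  r=-1.1000  x^+=1.4137  v^+=-1.3474  a^+=0.2423
step 2: x_pred=0.8072  r=0.6728  x^+=1.3676  v^+=-1.1548  a^+=0.5773
step 3: x_pred=0.8886  r=4.9014  x^+=4.9715  v^+=-0.3099  a^+=3.0180
step 4: x_pred=5.1591  r=-6.1591  x^+=0.0286  v^+=0.3878  a^+=-0.0490
step 5: x_pred=0.2054  r=5.6746  x^+=4.9323  v^+=1.0288  a^+=2.7767
step 6: x_pred=5.7226  r=-0.8826  x^+=4.9874  v^+=2.2306  a^+=2.3372
step 7: x_pred=6.2939  r=-6.1739  x^+=1.1510  v^+=2.6066  a^+=-0.7372

v_post = 2.6066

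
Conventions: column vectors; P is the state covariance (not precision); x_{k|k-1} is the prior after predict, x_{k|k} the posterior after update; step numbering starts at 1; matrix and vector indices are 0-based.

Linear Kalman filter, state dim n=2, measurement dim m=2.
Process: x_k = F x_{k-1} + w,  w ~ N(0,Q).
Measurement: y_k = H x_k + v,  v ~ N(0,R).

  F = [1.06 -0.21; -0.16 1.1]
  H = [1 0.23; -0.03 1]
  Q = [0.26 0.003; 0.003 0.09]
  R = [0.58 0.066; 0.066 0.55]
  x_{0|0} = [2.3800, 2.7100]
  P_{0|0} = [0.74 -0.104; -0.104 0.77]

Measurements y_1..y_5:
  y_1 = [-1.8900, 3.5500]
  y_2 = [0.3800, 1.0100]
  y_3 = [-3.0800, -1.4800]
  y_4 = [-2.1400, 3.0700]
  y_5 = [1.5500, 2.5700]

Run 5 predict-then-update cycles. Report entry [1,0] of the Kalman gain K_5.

step 1: x^-=[1.9537, 2.6002]  P^-=[1.1717 -0.4251; -0.4251 1.0773]  S=[1.6131 -0.1436; -0.1436 1.6538]  K=[0.6460 -0.2222; -0.0517 0.6546]  nu=[-4.4417, 1.0084]  x^+=[-1.1396, 3.4899]  P^+=[0.3757 -0.0683; -0.0683 0.3546]
step 2: x^-=[-1.9409, 4.0212]  P^-=[0.7282 -0.2246; -0.2246 0.5527]  S=[1.2341 -0.0518; -0.0518 1.1168]  K=[0.5400 -0.1956; -0.0581 0.4982]  nu=[1.3960, -3.0694]  x^+=[-0.5866, 2.4109]  P^+=[0.3147 -0.0625; -0.0625 0.2683]
step 3: x^-=[-1.1281, 2.7458]  P^-=[0.6532 -0.1873; -0.1873 0.4447]  S=[1.1706 -0.0374; -0.0374 1.0065]  K=[0.5153 -0.1865; -0.0585 0.4452]  nu=[-2.5835, -4.2596]  x^+=[-1.6650, 1.0002]  P^+=[0.3002 -0.0595; -0.0595 0.2392]
step 4: x^-=[-1.9749, 1.3667]  P^-=[0.6344 -0.1746; -0.1746 0.4081]  S=[1.1557 -0.0326; -0.0326 0.9692]  K=[0.5091 -0.1827; -0.0579 0.4246]  nu=[-0.4794, 1.6441]  x^+=[-2.5193, 2.0924]  P^+=[0.2965 -0.0580; -0.0580 0.2279]
step 5: x^-=[-3.1099, 2.7048]  P^-=[0.6291 -0.1695; -0.1695 0.3938]  S=[1.1519 -0.0306; -0.0306 0.9546]  K=[0.5074 -0.1811; -0.0575 0.4161]  nu=[4.0378, -0.2281]  x^+=[-1.0197, 2.3779]  P^+=[0.2955 -0.0572; -0.0572 0.2233]

K[1,0] = -0.0575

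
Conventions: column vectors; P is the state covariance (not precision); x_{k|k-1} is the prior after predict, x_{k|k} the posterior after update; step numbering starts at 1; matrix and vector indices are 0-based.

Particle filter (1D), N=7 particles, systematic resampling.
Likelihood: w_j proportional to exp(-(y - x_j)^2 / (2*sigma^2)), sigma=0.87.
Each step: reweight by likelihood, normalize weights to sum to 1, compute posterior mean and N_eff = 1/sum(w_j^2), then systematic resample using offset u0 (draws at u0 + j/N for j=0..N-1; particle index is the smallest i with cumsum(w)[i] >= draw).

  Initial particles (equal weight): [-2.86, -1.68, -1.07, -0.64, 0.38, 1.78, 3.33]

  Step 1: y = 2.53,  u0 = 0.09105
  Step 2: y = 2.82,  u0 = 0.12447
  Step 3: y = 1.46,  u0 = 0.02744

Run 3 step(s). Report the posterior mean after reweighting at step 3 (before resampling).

post_mean = 1.9723

step 1: w=[0.0000, 0.0000, 0.0001, 0.0009, 0.0339, 0.4949, 0.4702]  mean=2.4587  Neff=2.1408  idx=[5, 5, 5, 5, 6, 6, 6]
step 2: w=[0.1091, 0.1091, 0.1091, 0.1091, 0.1878, 0.1878, 0.1878]  mean=2.6533  Neff=6.5163  idx=[1, 2, 3, 4, 5, 6, 6]
step 3: w=[0.2920, 0.2920, 0.2920, 0.0310, 0.0310, 0.0310, 0.0310]  mean=1.9723  Neff=3.8519  idx=[0, 0, 1, 1, 2, 2, 3]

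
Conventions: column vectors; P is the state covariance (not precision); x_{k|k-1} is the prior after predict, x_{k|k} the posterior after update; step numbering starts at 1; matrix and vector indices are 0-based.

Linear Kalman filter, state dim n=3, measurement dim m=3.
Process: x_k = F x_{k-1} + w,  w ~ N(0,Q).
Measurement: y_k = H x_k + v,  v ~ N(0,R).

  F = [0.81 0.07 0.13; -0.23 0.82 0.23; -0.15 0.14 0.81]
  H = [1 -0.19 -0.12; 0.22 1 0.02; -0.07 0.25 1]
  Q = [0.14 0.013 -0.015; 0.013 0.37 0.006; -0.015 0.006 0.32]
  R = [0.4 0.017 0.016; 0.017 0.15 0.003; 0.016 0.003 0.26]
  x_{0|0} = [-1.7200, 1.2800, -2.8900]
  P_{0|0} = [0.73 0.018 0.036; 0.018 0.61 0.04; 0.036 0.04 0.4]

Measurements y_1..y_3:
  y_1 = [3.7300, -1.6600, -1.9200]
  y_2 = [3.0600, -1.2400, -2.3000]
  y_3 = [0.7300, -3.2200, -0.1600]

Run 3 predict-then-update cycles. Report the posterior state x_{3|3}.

step 1: x^-=[-1.6793, 0.7805, -1.9037]  P^-=[0.6391 -0.0538 -0.0278; -0.0538 0.8444 0.1928; -0.0278 0.1928 0.6104]  S=[1.1143 -0.0796 -0.2268; -0.0796 1.0094 0.4050; -0.2268 0.4050 1.0285]  K=[0.5942 0.1345 -0.0056; -0.1459 0.7969 0.0504; 0.0081 -0.0721 0.6724]  nu=[5.3292, -2.0330, -0.3290]  x^+=[1.2155, -1.6336, -1.9352]  P^+=[0.2392 -0.0230 0.0309; -0.0230 0.1226 -0.0191; 0.0309 -0.0191 0.1817]
step 2: x^-=[0.6186, -2.0642, -1.9786]  P^-=[0.3042 -0.0315 -0.0078; -0.0315 0.4729 0.0456; -0.0078 0.0456 0.4361]  S=[0.7435 -0.0428 -0.1063; -0.0428 0.6257 0.1699; -0.1063 0.1699 0.7522]  K=[0.4222 0.0877 -0.0093; -0.1232 0.7272 0.0391; -0.0097 -0.0830 0.6131]  nu=[1.8117, 0.7277, 0.2379]  x^+=[1.4451, -1.7489, -1.9107]  P^+=[0.1694 -0.0174 0.0208; -0.0174 0.1113 -0.0187; 0.0208 -0.0187 0.1651]
step 3: x^-=[0.7997, -2.2059, -2.0093]  P^-=[0.2566 -0.0175 -0.0071; -0.0175 0.4598 0.0405; -0.0071 0.0405 0.4258]  S=[0.6895 -0.0367 -0.0955; -0.0367 0.6163 0.1619; -0.0955 0.1619 0.7376]  K=[0.3815 0.0882 -0.0098; -0.1153 0.7242 0.0385; -0.0157 -0.0837 0.6080]  nu=[-0.7300, -1.1498, 2.4567]  x^+=[0.3957, -2.8600, -0.4080]  P^+=[0.1534 -0.0144 0.0182; -0.0144 0.1103 -0.0183; 0.0182 -0.0183 0.1634]

x_post = [0.3957, -2.8600, -0.4080]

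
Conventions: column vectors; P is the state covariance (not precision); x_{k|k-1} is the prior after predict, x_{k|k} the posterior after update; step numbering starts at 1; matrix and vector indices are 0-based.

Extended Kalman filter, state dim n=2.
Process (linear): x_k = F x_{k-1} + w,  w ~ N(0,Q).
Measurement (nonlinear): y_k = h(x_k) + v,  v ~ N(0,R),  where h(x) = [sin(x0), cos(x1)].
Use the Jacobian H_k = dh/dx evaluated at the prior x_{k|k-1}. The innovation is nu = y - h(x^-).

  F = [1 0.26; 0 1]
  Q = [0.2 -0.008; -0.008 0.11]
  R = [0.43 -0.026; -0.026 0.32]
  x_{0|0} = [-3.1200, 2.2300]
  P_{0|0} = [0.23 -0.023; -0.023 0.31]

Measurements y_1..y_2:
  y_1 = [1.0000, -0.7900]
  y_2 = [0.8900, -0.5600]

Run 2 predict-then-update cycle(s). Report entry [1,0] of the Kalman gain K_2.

step 1: x^-=[-2.5402, 2.2300]  P^-=[0.4390 0.0496; 0.0496 0.4200]  H_jac=[-0.8245 0.0000; 0.0000 -0.7905]  S=[0.7285 0.0063; 0.0063 0.5824]  K=[-0.4964 -0.0619; -0.0512 -0.5695]  nu=[1.5658, -0.1775]  x^+=[-3.3064, 2.2509]  P^+=[0.2569 0.0087; 0.0087 0.2288]
step 2: x^-=[-2.7212, 2.2509]  P^-=[0.4769 0.0602; 0.0602 0.3388]  H_jac=[-0.9129 0.0000; 0.0000 -0.7775]  S=[0.8275 0.0168; 0.0168 0.5248]  K=[-0.5247 -0.0725; -0.0563 -0.5002]  nu=[1.2982, 0.0689]  x^+=[-3.4073, 2.1433]  P^+=[0.2451 0.0123; 0.0123 0.2040]

K[1,0] = -0.0563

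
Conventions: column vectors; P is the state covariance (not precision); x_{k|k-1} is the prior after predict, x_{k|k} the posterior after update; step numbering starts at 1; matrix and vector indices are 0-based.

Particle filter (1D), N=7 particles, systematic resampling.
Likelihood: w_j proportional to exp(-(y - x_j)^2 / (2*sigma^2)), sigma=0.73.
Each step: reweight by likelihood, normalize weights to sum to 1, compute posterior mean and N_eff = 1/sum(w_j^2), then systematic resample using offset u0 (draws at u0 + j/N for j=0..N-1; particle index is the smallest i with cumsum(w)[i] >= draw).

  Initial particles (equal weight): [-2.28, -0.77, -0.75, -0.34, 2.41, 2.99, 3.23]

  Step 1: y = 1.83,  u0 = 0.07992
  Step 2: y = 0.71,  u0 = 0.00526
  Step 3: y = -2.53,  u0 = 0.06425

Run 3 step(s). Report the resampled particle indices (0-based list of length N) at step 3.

resampled_idx = [0, 1, 2, 3, 4, 5, 6]

step 1: w=[0.0000, 0.0015, 0.0016, 0.0102, 0.6144, 0.2384, 0.1339]  mean=2.6203  Neff=2.2105  idx=[4, 4, 4, 4, 5, 5, 6]
step 2: w=[0.2343, 0.2343, 0.2343, 0.2343, 0.0269, 0.0269, 0.0091]  mean=2.4486  Neff=4.5229  idx=[0, 0, 1, 1, 2, 3, 3]
step 3: w=[0.1429, 0.1429, 0.1429, 0.1429, 0.1429, 0.1429, 0.1429]  mean=2.4100  Neff=7.0000  idx=[0, 1, 2, 3, 4, 5, 6]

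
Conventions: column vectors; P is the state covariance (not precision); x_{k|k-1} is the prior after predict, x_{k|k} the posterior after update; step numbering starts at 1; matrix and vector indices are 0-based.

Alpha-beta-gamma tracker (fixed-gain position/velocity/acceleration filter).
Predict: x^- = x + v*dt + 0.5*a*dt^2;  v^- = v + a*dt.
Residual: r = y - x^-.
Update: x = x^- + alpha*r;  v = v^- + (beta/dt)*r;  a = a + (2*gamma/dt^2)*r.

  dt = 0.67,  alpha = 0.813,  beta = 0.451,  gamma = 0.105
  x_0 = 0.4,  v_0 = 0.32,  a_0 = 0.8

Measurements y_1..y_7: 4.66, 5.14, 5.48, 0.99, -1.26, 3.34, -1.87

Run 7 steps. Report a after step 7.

a_post = -1.1673

step 1: x_pred=0.7940  r=3.8660  x^+=3.9371  v^+=3.4584  a^+=2.6086
step 2: x_pred=6.8396  r=-1.6996  x^+=5.4578  v^+=4.0620  a^+=1.8135
step 3: x_pred=8.5864  r=-3.1064  x^+=6.0609  v^+=3.1860  a^+=0.3602
step 4: x_pred=8.2764  r=-7.2864  x^+=2.3526  v^+=-1.4773  a^+=-3.0484
step 5: x_pred=0.6785  r=-1.9385  x^+=-0.8975  v^+=-4.8247  a^+=-3.9553
step 6: x_pred=-5.0178  r=8.3578  x^+=1.7771  v^+=-1.8488  a^+=-0.0454
step 7: x_pred=0.5282  r=-2.3982  x^+=-1.4215  v^+=-3.4935  a^+=-1.1673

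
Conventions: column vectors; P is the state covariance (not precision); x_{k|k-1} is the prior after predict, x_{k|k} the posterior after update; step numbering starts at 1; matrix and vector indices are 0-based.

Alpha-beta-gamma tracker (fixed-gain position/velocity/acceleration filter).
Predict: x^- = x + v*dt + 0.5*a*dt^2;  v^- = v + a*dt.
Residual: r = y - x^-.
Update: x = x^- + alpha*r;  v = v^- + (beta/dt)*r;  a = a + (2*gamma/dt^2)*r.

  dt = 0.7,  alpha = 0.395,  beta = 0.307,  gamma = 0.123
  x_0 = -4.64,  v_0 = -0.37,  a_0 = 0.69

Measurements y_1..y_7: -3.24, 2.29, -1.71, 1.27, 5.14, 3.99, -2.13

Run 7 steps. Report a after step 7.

a_post = -7.8653

step 1: x_pred=-4.7299  r=1.4899  x^+=-4.1414  v^+=0.7664  a^+=1.4380
step 2: x_pred=-3.2526  r=5.5426  x^+=-1.0633  v^+=4.2039  a^+=4.2206
step 3: x_pred=2.9135  r=-4.6235  x^+=1.0872  v^+=5.1306  a^+=1.8994
step 4: x_pred=5.1440  r=-3.8740  x^+=3.6138  v^+=4.7612  a^+=-0.0455
step 5: x_pred=6.9354  r=-1.7954  x^+=6.2262  v^+=3.9419  a^+=-0.9468
step 6: x_pred=8.7536  r=-4.7636  x^+=6.8720  v^+=1.1899  a^+=-3.3384
step 7: x_pred=6.8870  r=-9.0170  x^+=3.3253  v^+=-5.1015  a^+=-7.8653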